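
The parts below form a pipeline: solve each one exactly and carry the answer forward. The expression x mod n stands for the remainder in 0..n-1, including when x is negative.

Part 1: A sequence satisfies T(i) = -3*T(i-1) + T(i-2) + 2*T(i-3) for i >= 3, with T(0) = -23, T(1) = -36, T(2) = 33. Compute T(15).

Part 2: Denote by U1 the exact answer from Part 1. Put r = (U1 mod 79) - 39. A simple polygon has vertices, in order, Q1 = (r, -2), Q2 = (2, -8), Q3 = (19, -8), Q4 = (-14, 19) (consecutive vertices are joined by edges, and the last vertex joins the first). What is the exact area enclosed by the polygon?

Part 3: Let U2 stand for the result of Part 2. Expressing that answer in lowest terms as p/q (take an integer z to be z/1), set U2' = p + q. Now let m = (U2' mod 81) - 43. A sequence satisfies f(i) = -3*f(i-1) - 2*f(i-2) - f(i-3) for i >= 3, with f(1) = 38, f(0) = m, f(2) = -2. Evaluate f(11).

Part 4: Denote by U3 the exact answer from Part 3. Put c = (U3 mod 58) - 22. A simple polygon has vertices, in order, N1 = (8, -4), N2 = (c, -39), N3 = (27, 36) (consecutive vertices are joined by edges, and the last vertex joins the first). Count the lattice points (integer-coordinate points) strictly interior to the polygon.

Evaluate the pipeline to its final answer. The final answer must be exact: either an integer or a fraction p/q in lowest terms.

392

Part 1: T(3) = -3*(33) + 1*(-36) + 2*(-23) = -181; iterating: T(3)=-181, T(4)=504, T(5)=-1627, T(6)=5023, T(7)=-15688, T(8)=48833, T(9)=-152141, T(10)=473880, T(11)=-1476115, T(12)=4597943, T(13)=-14322184, T(14)=44612265, T(15)=-138963093; answer -138963093
Part 2: U1 = -138963093; r = 1; cross terms: (1*-8 - 2*-2)=-4, (2*-8 - 19*-8)=136, (19*19 - -14*-8)=249, (-14*-2 - 1*19)=9; twice the area = |390| = 390; area = 195; answer 195
Part 3: U2 = 195; threaded value p + q = 196; m = -9; f(3) = -3*(-2) - 2*(38) - 1*(-9) = -61; iterating: f(3)=-61, f(4)=149, f(5)=-323, f(6)=732, f(7)=-1699, f(8)=3956, f(9)=-9202, f(10)=21393, f(11)=-49731; answer -49731
Part 4: U3 = -49731; c = 11; cross terms: (8*-39 - 11*-4)=-268, (11*36 - 27*-39)=1449, (27*-4 - 8*36)=-396; twice the area = |785| = 785; area = 785/2; boundary points = 1 + 1 + 1 = 3; strictly interior points = area - boundary/2 + 1 = 392; answer 392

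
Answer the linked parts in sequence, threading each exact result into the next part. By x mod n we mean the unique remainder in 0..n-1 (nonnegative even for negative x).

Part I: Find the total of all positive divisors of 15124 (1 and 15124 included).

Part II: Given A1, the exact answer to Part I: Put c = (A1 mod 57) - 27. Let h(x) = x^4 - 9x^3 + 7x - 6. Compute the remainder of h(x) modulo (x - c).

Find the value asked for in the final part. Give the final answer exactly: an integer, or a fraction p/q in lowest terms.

63008

Part I: 15124 = 2^2 * 19 * 199; sigma = (1 + 2 + 4) * (1 + 19) * (1 + 199) = 7 * 20 * 200 = 28000; answer 28000
Part II: A1 = 28000; c = -14; remainder = value at the root: 1*(-14)^4 - 9*(-14)^3 + 7*(-14)^1 - 6 = (38416) + (24696) + (-98) + (-6) = 63008; answer 63008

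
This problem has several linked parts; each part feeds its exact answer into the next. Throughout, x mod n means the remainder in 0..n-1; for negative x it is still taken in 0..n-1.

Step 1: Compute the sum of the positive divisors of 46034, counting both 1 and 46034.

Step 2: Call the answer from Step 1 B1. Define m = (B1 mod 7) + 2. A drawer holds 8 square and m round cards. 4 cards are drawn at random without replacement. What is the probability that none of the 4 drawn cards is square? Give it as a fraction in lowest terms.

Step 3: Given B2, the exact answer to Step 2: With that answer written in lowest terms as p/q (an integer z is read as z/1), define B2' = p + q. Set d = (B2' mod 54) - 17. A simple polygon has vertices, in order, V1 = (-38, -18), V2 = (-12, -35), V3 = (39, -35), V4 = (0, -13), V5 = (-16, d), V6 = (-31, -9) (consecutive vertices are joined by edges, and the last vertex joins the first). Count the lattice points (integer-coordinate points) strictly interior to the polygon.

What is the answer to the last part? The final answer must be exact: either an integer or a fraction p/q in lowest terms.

1400

Step 1: 46034 = 2 * 23017; sigma = (1 + 2) * (1 + 23017) = 3 * 23018 = 69054; answer 69054
Step 2: B1 = 69054; m = 8; total draws C(16,4) = 1820; favorable C(8,4) = 70; P = 1/26; answer 1/26
Step 3: B2 = 1/26; threaded value p + q = 27; d = 10; cross terms: (-38*-35 - -12*-18)=1114, (-12*-35 - 39*-35)=1785, (39*-13 - 0*-35)=-507, (0*10 - -16*-13)=-208, (-16*-9 - -31*10)=454, (-31*-18 - -38*-9)=216; twice the area = |2854| = 2854; area = 1427; boundary points = 1 + 51 + 1 + 1 + 1 + 1 = 56; strictly interior points = area - boundary/2 + 1 = 1400; answer 1400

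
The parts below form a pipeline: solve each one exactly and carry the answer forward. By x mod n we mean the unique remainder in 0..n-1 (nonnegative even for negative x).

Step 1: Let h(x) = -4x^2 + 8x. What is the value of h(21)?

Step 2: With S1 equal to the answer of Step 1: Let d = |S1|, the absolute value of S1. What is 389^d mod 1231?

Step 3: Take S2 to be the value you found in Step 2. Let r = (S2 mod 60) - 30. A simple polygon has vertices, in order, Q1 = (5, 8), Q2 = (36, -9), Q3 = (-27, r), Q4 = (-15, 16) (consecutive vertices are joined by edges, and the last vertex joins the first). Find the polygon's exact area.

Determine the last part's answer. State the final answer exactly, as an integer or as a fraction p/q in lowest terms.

1769/2

Step 1: -4*(21)^2 + 8*(21)^1 = (-1764) + (168) = -1596; answer -1596
Step 2: S1 = -1596; d = 1596; squarings mod 1231: 389^1=389, 389^2=1139, 389^4=1078, 389^8=20, 389^16=400, 389^32=1201, 389^64=900, 389^128=2, 389^256=4, 389^512=16, 389^1024=256; 389^1596 = 389^4 * 389^8 * 389^16 * 389^32 * 389^512 * 389^1024 = 19 (mod 1231); answer 19
Step 3: S2 = 19; r = -11; cross terms: (5*-9 - 36*8)=-333, (36*-11 - -27*-9)=-639, (-27*16 - -15*-11)=-597, (-15*8 - 5*16)=-200; twice the area = |-1769| = 1769; area = 1769/2; answer 1769/2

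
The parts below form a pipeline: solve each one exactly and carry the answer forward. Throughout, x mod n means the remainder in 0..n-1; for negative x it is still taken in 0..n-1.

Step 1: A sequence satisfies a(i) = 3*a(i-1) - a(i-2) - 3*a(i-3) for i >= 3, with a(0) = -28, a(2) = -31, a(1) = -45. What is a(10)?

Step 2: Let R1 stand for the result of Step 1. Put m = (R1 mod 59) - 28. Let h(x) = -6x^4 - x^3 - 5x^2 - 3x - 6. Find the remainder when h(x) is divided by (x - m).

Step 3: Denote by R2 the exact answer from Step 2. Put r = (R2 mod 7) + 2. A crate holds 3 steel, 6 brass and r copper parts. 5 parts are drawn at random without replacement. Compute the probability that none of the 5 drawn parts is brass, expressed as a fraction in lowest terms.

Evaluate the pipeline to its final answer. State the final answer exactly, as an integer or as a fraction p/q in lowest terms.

1/132

Step 1: a(3) = 3*(-31) - 1*(-45) - 3*(-28) = 36; iterating: a(3)=36, a(4)=274, a(5)=879, a(6)=2255, a(7)=5064, a(8)=10300, a(9)=19071, a(10)=31721; answer 31721
Step 2: R1 = 31721; m = 10; remainder = value at the root: -6*(10)^4 - 1*(10)^3 - 5*(10)^2 - 3*(10)^1 - 6 = (-60000) + (-1000) + (-500) + (-30) + (-6) = -61536; answer -61536
Step 3: R2 = -61536; r = 3; total draws C(12,5) = 792; favorable C(6,5) = 6; P = 1/132; answer 1/132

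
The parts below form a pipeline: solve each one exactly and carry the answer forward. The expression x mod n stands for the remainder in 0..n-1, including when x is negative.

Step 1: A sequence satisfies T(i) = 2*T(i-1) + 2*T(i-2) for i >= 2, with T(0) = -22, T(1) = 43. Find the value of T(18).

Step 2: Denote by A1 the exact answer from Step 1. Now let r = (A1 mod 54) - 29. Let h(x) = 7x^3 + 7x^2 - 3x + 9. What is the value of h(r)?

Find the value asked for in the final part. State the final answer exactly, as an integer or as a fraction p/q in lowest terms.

67860

Step 1: T(2) = 2*(43) + 2*(-22) = 42; iterating: T(2)=42, T(3)=170, T(4)=424, T(5)=1188, T(6)=3224, T(7)=8824, T(8)=24096, T(9)=65840, T(10)=179872, T(11)=491424, T(12)=1342592, T(13)=3668032, T(14)=10021248, T(15)=27378560, T(16)=74799616, T(17)=204356352, T(18)=558311936; answer 558311936
Step 2: A1 = 558311936; r = 21; 7*(21)^3 + 7*(21)^2 - 3*(21)^1 + 9 = (64827) + (3087) + (-63) + (9) = 67860; answer 67860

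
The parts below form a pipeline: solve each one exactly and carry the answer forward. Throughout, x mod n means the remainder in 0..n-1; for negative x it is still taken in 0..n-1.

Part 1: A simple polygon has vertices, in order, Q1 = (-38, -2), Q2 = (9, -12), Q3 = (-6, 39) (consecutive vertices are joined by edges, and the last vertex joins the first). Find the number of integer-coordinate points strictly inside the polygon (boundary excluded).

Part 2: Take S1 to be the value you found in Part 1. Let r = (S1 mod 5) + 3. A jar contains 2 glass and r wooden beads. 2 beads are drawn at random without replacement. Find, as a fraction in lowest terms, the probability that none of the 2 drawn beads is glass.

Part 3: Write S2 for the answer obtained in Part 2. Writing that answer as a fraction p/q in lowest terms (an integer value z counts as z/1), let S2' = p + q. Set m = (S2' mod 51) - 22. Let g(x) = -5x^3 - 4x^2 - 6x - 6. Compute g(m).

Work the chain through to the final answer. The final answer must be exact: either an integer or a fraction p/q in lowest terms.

Part 1: cross terms: (-38*-12 - 9*-2)=474, (9*39 - -6*-12)=279, (-6*-2 - -38*39)=1494; twice the area = |2247| = 2247; area = 2247/2; boundary points = 1 + 3 + 1 = 5; strictly interior points = area - boundary/2 + 1 = 1122; answer 1122
Part 2: S1 = 1122; r = 5; total draws C(7,2) = 21; favorable C(5,2) = 10; P = 10/21; answer 10/21
Part 3: S2 = 10/21; threaded value p + q = 31; m = 9; -5*(9)^3 - 4*(9)^2 - 6*(9)^1 - 6 = (-3645) + (-324) + (-54) + (-6) = -4029; answer -4029

-4029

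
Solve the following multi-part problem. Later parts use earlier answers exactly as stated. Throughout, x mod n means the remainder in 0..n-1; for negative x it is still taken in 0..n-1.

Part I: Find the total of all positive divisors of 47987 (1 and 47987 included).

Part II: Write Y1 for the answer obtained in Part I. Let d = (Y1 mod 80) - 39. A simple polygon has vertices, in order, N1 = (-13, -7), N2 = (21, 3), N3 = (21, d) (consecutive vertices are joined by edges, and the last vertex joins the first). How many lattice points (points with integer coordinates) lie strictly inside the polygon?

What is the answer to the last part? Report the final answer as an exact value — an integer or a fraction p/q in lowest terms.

Part I: 47987 = 47 * 1021; sigma = (1 + 47) * (1 + 1021) = 48 * 1022 = 49056; answer 49056
Part II: Y1 = 49056; d = -23; cross terms: (-13*3 - 21*-7)=108, (21*-23 - 21*3)=-546, (21*-7 - -13*-23)=-446; twice the area = |-884| = 884; area = 442; boundary points = 2 + 26 + 2 = 30; strictly interior points = area - boundary/2 + 1 = 428; answer 428

428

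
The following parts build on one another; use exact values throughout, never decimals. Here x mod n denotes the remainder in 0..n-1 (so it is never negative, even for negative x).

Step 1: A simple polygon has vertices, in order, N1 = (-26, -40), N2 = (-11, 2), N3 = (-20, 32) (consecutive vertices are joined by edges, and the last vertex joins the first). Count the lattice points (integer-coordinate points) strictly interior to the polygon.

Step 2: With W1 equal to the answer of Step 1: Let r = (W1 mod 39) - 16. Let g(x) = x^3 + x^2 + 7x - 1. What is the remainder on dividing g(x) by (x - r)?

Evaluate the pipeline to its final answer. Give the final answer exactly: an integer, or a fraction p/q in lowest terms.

56

Step 1: cross terms: (-26*2 - -11*-40)=-492, (-11*32 - -20*2)=-312, (-20*-40 - -26*32)=1632; twice the area = |828| = 828; area = 414; boundary points = 3 + 3 + 6 = 12; strictly interior points = area - boundary/2 + 1 = 409; answer 409
Step 2: W1 = 409; r = 3; remainder = value at the root: 1*(3)^3 + 1*(3)^2 + 7*(3)^1 - 1 = (27) + (9) + (21) + (-1) = 56; answer 56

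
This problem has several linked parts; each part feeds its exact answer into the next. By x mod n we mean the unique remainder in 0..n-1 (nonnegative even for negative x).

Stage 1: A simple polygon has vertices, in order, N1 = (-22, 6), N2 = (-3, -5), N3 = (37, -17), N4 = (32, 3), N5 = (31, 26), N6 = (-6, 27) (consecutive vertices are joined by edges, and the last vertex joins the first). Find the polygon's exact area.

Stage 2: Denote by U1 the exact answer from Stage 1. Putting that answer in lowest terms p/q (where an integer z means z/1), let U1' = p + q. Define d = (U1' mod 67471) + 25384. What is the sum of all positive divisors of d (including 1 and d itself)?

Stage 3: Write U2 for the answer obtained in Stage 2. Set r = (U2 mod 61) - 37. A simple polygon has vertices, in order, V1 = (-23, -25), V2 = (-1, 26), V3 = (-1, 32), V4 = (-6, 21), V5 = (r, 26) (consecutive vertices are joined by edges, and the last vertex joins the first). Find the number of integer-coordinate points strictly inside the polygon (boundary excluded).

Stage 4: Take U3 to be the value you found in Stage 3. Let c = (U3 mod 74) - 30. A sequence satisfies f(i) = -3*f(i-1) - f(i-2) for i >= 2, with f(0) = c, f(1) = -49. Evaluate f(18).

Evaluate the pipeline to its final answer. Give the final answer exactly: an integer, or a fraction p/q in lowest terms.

731587248

Stage 1: cross terms: (-22*-5 - -3*6)=128, (-3*-17 - 37*-5)=236, (37*3 - 32*-17)=655, (32*26 - 31*3)=739, (31*27 - -6*26)=993, (-6*6 - -22*27)=558; twice the area = |3309| = 3309; area = 3309/2; answer 3309/2
Stage 2: U1 = 3309/2; threaded value p + q = 3311; d = 28695; 28695 = 3 * 5 * 1913; sigma = (1 + 3) * (1 + 5) * (1 + 1913) = 4 * 6 * 1914 = 45936; answer 45936
Stage 3: U2 = 45936; r = -34; cross terms: (-23*26 - -1*-25)=-623, (-1*32 - -1*26)=-6, (-1*21 - -6*32)=171, (-6*26 - -34*21)=558, (-34*-25 - -23*26)=1448; twice the area = |1548| = 1548; area = 774; boundary points = 1 + 6 + 1 + 1 + 1 = 10; strictly interior points = area - boundary/2 + 1 = 770; answer 770
Stage 4: U3 = 770; c = 0; f(2) = -3*(-49) - 1*(0) = 147; iterating: f(2)=147, f(3)=-392, f(4)=1029, f(5)=-2695, f(6)=7056, f(7)=-18473, f(8)=48363, f(9)=-126616, f(10)=331485, f(11)=-867839, f(12)=2272032, f(13)=-5948257, f(14)=15572739, f(15)=-40769960, f(16)=106737141, f(17)=-279441463, f(18)=731587248; answer 731587248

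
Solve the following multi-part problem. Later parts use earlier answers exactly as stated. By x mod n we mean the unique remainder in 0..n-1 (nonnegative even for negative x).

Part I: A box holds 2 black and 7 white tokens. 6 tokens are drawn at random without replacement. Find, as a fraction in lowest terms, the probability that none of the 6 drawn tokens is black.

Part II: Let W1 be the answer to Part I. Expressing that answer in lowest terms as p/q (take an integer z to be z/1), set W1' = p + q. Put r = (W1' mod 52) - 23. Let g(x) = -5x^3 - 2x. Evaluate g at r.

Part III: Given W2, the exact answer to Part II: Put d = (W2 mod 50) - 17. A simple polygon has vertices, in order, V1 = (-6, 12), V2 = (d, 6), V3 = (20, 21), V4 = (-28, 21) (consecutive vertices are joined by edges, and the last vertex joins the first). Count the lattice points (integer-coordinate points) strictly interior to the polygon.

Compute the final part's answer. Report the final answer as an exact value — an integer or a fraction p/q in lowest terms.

309

Part I: total draws C(9,6) = 84; favorable C(7,6) = 7; P = 1/12; answer 1/12
Part II: W1 = 1/12; threaded value p + q = 13; r = -10; -5*(-10)^3 - 2*(-10)^1 = (5000) + (20) = 5020; answer 5020
Part III: W2 = 5020; d = 3; cross terms: (-6*6 - 3*12)=-72, (3*21 - 20*6)=-57, (20*21 - -28*21)=1008, (-28*12 - -6*21)=-210; twice the area = |669| = 669; area = 669/2; boundary points = 3 + 1 + 48 + 1 = 53; strictly interior points = area - boundary/2 + 1 = 309; answer 309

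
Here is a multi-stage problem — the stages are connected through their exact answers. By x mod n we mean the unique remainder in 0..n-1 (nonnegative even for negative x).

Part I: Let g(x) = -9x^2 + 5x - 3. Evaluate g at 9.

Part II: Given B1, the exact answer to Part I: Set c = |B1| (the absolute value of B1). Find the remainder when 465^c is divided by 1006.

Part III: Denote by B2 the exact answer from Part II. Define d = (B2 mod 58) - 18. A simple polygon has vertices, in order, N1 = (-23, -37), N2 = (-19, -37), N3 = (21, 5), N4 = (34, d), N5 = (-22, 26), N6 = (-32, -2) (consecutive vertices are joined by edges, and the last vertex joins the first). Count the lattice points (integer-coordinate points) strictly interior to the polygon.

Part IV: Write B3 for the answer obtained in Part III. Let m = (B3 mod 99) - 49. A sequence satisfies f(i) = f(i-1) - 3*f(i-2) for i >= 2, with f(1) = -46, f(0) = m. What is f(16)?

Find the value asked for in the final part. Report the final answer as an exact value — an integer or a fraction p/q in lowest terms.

Part I: -9*(9)^2 + 5*(9)^1 - 3 = (-729) + (45) + (-3) = -687; answer -687
Part II: B1 = -687; c = 687; squarings mod 1006: 465^1=465, 465^2=941, 465^4=201, 465^8=161, 465^16=771, 465^32=901, 465^64=965, 465^128=675, 465^256=913, 465^512=601; 465^687 = 465^1 * 465^2 * 465^4 * 465^8 * 465^32 * 465^128 * 465^512 = 949 (mod 1006); answer 949
Part III: B2 = 949; d = 3; cross terms: (-23*-37 - -19*-37)=148, (-19*5 - 21*-37)=682, (21*3 - 34*5)=-107, (34*26 - -22*3)=950, (-22*-2 - -32*26)=876, (-32*-37 - -23*-2)=1138; twice the area = |3687| = 3687; area = 3687/2; boundary points = 4 + 2 + 1 + 1 + 2 + 1 = 11; strictly interior points = area - boundary/2 + 1 = 1839; answer 1839
Part IV: B3 = 1839; m = 8; f(2) = 1*(-46) - 3*(8) = -70; iterating: f(2)=-70, f(3)=68, f(4)=278, f(5)=74, f(6)=-760, f(7)=-982, f(8)=1298, f(9)=4244, f(10)=350, f(11)=-12382, f(12)=-13432, f(13)=23714, f(14)=64010, f(15)=-7132, f(16)=-199162; answer -199162

-199162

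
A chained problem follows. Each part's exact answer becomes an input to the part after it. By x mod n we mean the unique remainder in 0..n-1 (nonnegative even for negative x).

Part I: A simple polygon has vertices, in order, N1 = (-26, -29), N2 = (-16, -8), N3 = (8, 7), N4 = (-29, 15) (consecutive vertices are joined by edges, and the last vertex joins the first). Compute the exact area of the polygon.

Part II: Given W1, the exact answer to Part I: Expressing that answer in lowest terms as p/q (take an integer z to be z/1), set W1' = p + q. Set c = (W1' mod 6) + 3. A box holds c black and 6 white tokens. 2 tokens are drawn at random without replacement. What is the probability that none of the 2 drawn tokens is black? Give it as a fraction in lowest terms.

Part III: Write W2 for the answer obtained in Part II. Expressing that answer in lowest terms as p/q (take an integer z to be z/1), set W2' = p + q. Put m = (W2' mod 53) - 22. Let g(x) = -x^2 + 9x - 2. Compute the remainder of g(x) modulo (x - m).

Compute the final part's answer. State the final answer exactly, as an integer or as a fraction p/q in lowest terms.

Part I: cross terms: (-26*-8 - -16*-29)=-256, (-16*7 - 8*-8)=-48, (8*15 - -29*7)=323, (-29*-29 - -26*15)=1231; twice the area = |1250| = 1250; area = 625; answer 625
Part II: W1 = 625; threaded value p + q = 626; c = 5; total draws C(11,2) = 55; favorable C(6,2) = 15; P = 3/11; answer 3/11
Part III: W2 = 3/11; threaded value p + q = 14; m = -8; remainder = value at the root: -1*(-8)^2 + 9*(-8)^1 - 2 = (-64) + (-72) + (-2) = -138; answer -138

-138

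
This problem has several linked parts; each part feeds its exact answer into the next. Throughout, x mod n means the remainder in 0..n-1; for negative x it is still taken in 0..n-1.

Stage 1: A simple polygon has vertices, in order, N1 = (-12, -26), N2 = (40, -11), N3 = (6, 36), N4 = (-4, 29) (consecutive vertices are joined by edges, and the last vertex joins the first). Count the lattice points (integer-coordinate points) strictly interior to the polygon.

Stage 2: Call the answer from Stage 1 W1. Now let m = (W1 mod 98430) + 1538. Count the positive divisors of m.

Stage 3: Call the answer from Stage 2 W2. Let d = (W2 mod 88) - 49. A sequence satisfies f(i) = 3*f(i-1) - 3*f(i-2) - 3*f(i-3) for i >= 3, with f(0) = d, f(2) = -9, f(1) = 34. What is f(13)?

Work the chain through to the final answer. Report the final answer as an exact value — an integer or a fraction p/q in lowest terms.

-40986

Stage 1: cross terms: (-12*-11 - 40*-26)=1172, (40*36 - 6*-11)=1506, (6*29 - -4*36)=318, (-4*-26 - -12*29)=452; twice the area = |3448| = 3448; area = 1724; boundary points = 1 + 1 + 1 + 1 = 4; strictly interior points = area - boundary/2 + 1 = 1723; answer 1723
Stage 2: W1 = 1723; m = 3261; 3261 = 3 * 1087; number of divisors = (1+1) * (1+1) = 4; answer 4
Stage 3: W2 = 4; d = -45; f(3) = 3*(-9) - 3*(34) - 3*(-45) = 6; iterating: f(3)=6, f(4)=-57, f(5)=-162, f(6)=-333, f(7)=-342, f(8)=459, f(9)=3402, f(10)=9855, f(11)=17982, f(12)=14175, f(13)=-40986; answer -40986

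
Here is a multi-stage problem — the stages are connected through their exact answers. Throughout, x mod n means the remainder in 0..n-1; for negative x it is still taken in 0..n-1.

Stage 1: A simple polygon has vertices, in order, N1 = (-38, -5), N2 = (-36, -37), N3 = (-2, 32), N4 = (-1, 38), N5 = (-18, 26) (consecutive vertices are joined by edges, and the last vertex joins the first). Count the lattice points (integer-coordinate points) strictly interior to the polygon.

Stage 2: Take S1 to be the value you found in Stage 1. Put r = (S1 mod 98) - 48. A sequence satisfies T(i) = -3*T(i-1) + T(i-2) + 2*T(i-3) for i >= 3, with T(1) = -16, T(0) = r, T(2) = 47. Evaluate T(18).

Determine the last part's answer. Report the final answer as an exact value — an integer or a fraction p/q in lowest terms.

3328343751

Stage 1: cross terms: (-38*-37 - -36*-5)=1226, (-36*32 - -2*-37)=-1226, (-2*38 - -1*32)=-44, (-1*26 - -18*38)=658, (-18*-5 - -38*26)=1078; twice the area = |1692| = 1692; area = 846; boundary points = 2 + 1 + 1 + 1 + 1 = 6; strictly interior points = area - boundary/2 + 1 = 844; answer 844
Stage 2: S1 = 844; r = 12; T(3) = -3*(47) + 1*(-16) + 2*(12) = -133; iterating: T(3)=-133, T(4)=414, T(5)=-1281, T(6)=3991, T(7)=-12426, T(8)=38707, T(9)=-120565, T(10)=375550, T(11)=-1169801, T(12)=3643823, T(13)=-11350170, T(14)=35354731, T(15)=-110126717, T(16)=343034542, T(17)=-1068520881, T(18)=3328343751; answer 3328343751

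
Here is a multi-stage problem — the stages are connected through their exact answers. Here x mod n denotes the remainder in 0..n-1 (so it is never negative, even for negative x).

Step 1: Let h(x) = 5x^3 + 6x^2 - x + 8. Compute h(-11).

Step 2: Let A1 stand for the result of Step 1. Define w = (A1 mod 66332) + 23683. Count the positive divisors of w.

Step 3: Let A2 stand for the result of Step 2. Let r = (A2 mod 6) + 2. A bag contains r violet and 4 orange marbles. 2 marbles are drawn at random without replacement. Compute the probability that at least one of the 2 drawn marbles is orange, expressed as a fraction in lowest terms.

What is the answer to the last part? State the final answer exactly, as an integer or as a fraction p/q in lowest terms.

Step 1: 5*(-11)^3 + 6*(-11)^2 - 1*(-11)^1 + 8 = (-6655) + (726) + (11) + (8) = -5910; answer -5910
Step 2: A1 = -5910; w = 84105; 84105 = 3^3 * 5 * 7 * 89; number of divisors = (3+1) * (1+1) * (1+1) * (1+1) = 32; answer 32
Step 3: A2 = 32; r = 4; total draws C(8,2) = 28; complement C(4,2) = 6; favorable 28 - 6 = 22; P = 11/14; answer 11/14

11/14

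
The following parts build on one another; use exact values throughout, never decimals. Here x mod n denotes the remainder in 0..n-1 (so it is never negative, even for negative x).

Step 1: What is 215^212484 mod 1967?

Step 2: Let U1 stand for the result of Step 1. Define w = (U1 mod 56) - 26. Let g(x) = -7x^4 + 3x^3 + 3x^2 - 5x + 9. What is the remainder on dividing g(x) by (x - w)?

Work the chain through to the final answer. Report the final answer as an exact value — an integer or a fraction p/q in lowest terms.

Step 1: squarings mod 1967: 215^1=215, 215^2=984, 215^4=492, 215^8=123, 215^16=1360, 215^32=620, 215^64=835, 215^128=907, 215^256=443, 215^512=1516, 215^1024=800, 215^2048=725, 215^4096=436, 215^8192=1264, 215^16384=492, 215^32768=123, 215^65536=1360, 215^131072=620; 215^212484 = 215^4 * 215^512 * 215^1024 * 215^2048 * 215^4096 * 215^8192 * 215^65536 * 215^131072 = 533 (mod 1967); answer 533
Step 2: U1 = 533; w = 3; remainder = value at the root: -7*(3)^4 + 3*(3)^3 + 3*(3)^2 - 5*(3)^1 + 9 = (-567) + (81) + (27) + (-15) + (9) = -465; answer -465

-465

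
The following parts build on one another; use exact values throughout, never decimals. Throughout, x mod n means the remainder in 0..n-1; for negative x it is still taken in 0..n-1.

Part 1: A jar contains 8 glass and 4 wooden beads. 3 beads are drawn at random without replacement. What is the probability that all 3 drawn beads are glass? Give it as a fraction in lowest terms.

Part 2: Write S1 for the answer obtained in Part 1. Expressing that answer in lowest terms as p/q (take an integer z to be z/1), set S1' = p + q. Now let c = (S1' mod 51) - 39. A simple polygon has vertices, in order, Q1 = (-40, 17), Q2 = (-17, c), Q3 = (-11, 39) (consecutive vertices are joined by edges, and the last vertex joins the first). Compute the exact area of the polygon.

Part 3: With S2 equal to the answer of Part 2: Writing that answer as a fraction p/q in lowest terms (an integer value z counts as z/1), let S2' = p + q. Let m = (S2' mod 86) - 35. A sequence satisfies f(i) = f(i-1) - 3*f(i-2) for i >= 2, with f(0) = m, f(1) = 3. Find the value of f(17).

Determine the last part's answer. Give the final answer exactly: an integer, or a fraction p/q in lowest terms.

Part 1: total draws C(12,3) = 220; favorable C(8,3) = 56; P = 14/55; answer 14/55
Part 2: S1 = 14/55; threaded value p + q = 69; c = -21; cross terms: (-40*-21 - -17*17)=1129, (-17*39 - -11*-21)=-894, (-11*17 - -40*39)=1373; twice the area = |1608| = 1608; area = 804; answer 804
Part 3: S2 = 804; threaded value p + q = 805; m = -4; f(2) = 1*(3) - 3*(-4) = 15; iterating: f(2)=15, f(3)=6, f(4)=-39, f(5)=-57, f(6)=60, f(7)=231, f(8)=51, f(9)=-642, f(10)=-795, f(11)=1131, f(12)=3516, f(13)=123, f(14)=-10425, f(15)=-10794, f(16)=20481, f(17)=52863; answer 52863

52863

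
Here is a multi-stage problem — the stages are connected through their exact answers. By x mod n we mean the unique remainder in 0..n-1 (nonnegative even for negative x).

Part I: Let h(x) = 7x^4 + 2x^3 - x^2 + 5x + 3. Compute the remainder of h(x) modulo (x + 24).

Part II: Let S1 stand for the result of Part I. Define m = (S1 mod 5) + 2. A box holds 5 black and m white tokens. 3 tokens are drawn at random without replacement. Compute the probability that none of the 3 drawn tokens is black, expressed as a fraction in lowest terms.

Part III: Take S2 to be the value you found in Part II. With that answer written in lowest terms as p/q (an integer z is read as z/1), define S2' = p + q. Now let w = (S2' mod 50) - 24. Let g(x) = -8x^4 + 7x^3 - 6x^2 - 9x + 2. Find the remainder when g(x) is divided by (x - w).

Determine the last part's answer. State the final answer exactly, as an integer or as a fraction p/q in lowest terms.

-704138

Part I: remainder = value at the root: 7*(-24)^4 + 2*(-24)^3 - 1*(-24)^2 + 5*(-24)^1 + 3 = (2322432) + (-27648) + (-576) + (-120) + (3) = 2294091; answer 2294091
Part II: S1 = 2294091; m = 3; total draws C(8,3) = 56; favorable C(3,3) = 1; P = 1/56; answer 1/56
Part III: S2 = 1/56; threaded value p + q = 57; w = -17; remainder = value at the root: -8*(-17)^4 + 7*(-17)^3 - 6*(-17)^2 - 9*(-17)^1 + 2 = (-668168) + (-34391) + (-1734) + (153) + (2) = -704138; answer -704138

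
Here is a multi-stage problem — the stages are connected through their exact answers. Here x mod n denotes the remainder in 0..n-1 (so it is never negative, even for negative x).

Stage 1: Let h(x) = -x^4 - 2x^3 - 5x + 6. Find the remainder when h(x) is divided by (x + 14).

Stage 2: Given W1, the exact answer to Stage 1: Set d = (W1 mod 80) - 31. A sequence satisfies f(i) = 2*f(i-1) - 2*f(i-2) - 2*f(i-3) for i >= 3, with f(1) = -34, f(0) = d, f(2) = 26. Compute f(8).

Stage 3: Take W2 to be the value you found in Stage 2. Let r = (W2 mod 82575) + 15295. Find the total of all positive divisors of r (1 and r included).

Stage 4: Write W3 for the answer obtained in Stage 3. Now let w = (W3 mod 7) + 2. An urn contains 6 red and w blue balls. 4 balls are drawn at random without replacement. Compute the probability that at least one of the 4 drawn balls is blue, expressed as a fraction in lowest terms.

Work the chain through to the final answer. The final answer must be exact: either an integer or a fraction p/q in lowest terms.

37/42

Stage 1: remainder = value at the root: -1*(-14)^4 - 2*(-14)^3 - 5*(-14)^1 + 6 = (-38416) + (5488) + (70) + (6) = -32852; answer -32852
Stage 2: W1 = -32852; d = -3; f(3) = 2*(26) - 2*(-34) - 2*(-3) = 126; iterating: f(3)=126, f(4)=268, f(5)=232, f(6)=-324, f(7)=-1648, f(8)=-3112; answer -3112
Stage 3: W2 = -3112; r = 94758; 94758 = 2 * 3 * 17 * 929; sigma = (1 + 2) * (1 + 3) * (1 + 17) * (1 + 929) = 3 * 4 * 18 * 930 = 200880; answer 200880
Stage 4: W3 = 200880; w = 3; total draws C(9,4) = 126; complement C(6,4) = 15; favorable 126 - 15 = 111; P = 37/42; answer 37/42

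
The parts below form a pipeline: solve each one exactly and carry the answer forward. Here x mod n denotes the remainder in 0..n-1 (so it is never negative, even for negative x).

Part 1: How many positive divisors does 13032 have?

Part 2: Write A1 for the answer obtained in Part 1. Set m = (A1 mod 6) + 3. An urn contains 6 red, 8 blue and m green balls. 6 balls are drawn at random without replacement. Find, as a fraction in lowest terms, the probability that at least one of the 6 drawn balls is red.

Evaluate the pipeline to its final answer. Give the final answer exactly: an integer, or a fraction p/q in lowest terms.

851/884

Part 1: 13032 = 2^3 * 3^2 * 181; number of divisors = (3+1) * (2+1) * (1+1) = 24; answer 24
Part 2: A1 = 24; m = 3; total draws C(17,6) = 12376; complement C(11,6) = 462; favorable 12376 - 462 = 11914; P = 851/884; answer 851/884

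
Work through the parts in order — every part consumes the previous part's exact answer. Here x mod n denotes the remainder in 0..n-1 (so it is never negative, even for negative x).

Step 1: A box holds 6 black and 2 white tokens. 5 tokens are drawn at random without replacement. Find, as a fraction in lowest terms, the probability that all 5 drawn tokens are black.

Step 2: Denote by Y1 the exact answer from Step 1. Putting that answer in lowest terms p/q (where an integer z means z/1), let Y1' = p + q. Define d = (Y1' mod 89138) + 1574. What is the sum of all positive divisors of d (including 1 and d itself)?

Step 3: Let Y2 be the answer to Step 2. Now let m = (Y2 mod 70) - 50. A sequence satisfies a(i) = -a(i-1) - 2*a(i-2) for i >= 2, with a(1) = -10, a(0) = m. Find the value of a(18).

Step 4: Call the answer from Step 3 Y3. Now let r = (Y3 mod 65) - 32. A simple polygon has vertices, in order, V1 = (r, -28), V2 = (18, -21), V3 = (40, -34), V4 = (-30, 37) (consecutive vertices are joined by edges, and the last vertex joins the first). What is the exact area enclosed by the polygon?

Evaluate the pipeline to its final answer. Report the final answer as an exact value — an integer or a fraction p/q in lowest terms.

1335

Step 1: total draws C(8,5) = 56; favorable C(6,5) = 6; P = 3/28; answer 3/28
Step 2: Y1 = 3/28; threaded value p + q = 31; d = 1605; 1605 = 3 * 5 * 107; sigma = (1 + 3) * (1 + 5) * (1 + 107) = 4 * 6 * 108 = 2592; answer 2592
Step 3: Y2 = 2592; m = -48; a(2) = -1*(-10) - 2*(-48) = 106; iterating: a(2)=106, a(3)=-86, a(4)=-126, a(5)=298, a(6)=-46, a(7)=-550, a(8)=642, a(9)=458, a(10)=-1742, a(11)=826, a(12)=2658, a(13)=-4310, a(14)=-1006, a(15)=9626, a(16)=-7614, a(17)=-11638, a(18)=26866; answer 26866
Step 4: Y3 = 26866; r = -11; cross terms: (-11*-21 - 18*-28)=735, (18*-34 - 40*-21)=228, (40*37 - -30*-34)=460, (-30*-28 - -11*37)=1247; twice the area = |2670| = 2670; area = 1335; answer 1335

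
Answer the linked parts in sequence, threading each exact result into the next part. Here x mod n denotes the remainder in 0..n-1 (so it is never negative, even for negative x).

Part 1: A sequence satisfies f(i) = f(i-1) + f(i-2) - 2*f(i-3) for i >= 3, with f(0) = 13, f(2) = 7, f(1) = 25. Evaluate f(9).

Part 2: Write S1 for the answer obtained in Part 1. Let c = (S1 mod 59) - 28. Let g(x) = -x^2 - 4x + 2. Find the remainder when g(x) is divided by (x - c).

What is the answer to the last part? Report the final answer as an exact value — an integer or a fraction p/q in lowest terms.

Part 1: f(3) = 1*(7) + 1*(25) - 2*(13) = 6; iterating: f(3)=6, f(4)=-37, f(5)=-45, f(6)=-94, f(7)=-65, f(8)=-69, f(9)=54; answer 54
Part 2: S1 = 54; c = 26; remainder = value at the root: -1*(26)^2 - 4*(26)^1 + 2 = (-676) + (-104) + (2) = -778; answer -778

-778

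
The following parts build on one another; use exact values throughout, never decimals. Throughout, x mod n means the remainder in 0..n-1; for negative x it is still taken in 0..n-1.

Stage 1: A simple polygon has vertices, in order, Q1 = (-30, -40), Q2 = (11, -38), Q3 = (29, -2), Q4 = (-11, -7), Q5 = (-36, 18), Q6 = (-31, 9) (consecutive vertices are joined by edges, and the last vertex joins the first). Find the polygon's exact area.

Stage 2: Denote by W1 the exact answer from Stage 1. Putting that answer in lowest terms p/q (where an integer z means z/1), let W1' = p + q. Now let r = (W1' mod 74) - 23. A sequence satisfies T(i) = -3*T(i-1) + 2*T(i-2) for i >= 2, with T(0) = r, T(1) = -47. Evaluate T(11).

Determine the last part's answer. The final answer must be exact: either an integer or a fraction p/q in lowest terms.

-14606701

Stage 1: cross terms: (-30*-38 - 11*-40)=1580, (11*-2 - 29*-38)=1080, (29*-7 - -11*-2)=-225, (-11*18 - -36*-7)=-450, (-36*9 - -31*18)=234, (-31*-40 - -30*9)=1510; twice the area = |3729| = 3729; area = 3729/2; answer 3729/2
Stage 2: W1 = 3729/2; threaded value p + q = 3731; r = 8; T(2) = -3*(-47) + 2*(8) = 157; iterating: T(2)=157, T(3)=-565, T(4)=2009, T(5)=-7157, T(6)=25489, T(7)=-90781, T(8)=323321, T(9)=-1151525, T(10)=4101217, T(11)=-14606701; answer -14606701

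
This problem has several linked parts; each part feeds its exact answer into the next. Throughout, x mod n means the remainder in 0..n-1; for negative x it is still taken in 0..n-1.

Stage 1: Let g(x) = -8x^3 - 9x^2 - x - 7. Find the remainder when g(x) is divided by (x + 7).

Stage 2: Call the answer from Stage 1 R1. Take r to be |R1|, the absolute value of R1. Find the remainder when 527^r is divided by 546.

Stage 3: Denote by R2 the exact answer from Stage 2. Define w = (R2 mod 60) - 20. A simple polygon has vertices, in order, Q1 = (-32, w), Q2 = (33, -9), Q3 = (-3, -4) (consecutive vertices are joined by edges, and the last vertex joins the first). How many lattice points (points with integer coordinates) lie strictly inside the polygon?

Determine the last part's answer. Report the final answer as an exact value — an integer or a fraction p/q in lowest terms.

Stage 1: remainder = value at the root: -8*(-7)^3 - 9*(-7)^2 - 1*(-7)^1 - 7 = (2744) + (-441) + (7) + (-7) = 2303; answer 2303
Stage 2: R1 = 2303; r = 2303; squarings mod 546: 527^1=527, 527^2=361, 527^4=373, 527^8=445, 527^16=373, 527^32=445, 527^64=373, 527^128=445, 527^256=373, 527^512=445, 527^1024=373, 527^2048=445; 527^2303 = 527^1 * 527^2 * 527^4 * 527^8 * 527^16 * 527^32 * 527^64 * 527^128 * 527^2048 = 431 (mod 546); answer 431
Stage 3: R2 = 431; w = -9; cross terms: (-32*-9 - 33*-9)=585, (33*-4 - -3*-9)=-159, (-3*-9 - -32*-4)=-101; twice the area = |325| = 325; area = 325/2; boundary points = 65 + 1 + 1 = 67; strictly interior points = area - boundary/2 + 1 = 130; answer 130

130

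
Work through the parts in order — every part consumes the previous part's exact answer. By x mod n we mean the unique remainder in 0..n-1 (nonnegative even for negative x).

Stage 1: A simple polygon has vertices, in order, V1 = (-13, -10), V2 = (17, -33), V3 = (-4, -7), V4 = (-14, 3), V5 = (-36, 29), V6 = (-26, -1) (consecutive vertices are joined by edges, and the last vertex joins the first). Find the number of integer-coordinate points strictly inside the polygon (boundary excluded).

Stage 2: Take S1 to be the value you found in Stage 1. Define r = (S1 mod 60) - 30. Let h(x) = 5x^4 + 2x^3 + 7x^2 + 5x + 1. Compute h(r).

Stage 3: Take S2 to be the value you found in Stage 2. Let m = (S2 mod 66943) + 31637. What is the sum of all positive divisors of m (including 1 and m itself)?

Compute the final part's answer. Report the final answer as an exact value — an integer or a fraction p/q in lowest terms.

Stage 1: cross terms: (-13*-33 - 17*-10)=599, (17*-7 - -4*-33)=-251, (-4*3 - -14*-7)=-110, (-14*29 - -36*3)=-298, (-36*-1 - -26*29)=790, (-26*-10 - -13*-1)=247; twice the area = |977| = 977; area = 977/2; boundary points = 1 + 1 + 10 + 2 + 10 + 1 = 25; strictly interior points = area - boundary/2 + 1 = 477; answer 477
Stage 2: S1 = 477; r = 27; 5*(27)^4 + 2*(27)^3 + 7*(27)^2 + 5*(27)^1 + 1 = (2657205) + (39366) + (5103) + (135) + (1) = 2701810; answer 2701810
Stage 3: S2 = 2701810; m = 55727; 55727 = 7 * 19 * 419; sigma = (1 + 7) * (1 + 19) * (1 + 419) = 8 * 20 * 420 = 67200; answer 67200

67200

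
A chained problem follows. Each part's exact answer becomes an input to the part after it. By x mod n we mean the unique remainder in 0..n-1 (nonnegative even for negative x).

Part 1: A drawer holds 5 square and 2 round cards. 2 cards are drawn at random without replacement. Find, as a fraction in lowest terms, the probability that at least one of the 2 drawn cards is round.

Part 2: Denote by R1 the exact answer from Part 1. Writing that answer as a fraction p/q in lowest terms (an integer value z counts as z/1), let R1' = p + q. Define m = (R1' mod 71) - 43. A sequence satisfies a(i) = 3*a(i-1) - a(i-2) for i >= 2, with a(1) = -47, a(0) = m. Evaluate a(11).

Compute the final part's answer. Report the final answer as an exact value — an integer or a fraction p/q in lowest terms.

Part 1: total draws C(7,2) = 21; complement C(5,2) = 10; favorable 21 - 10 = 11; P = 11/21; answer 11/21
Part 2: R1 = 11/21; threaded value p + q = 32; m = -11; a(2) = 3*(-47) - 1*(-11) = -130; iterating: a(2)=-130, a(3)=-343, a(4)=-899, a(5)=-2354, a(6)=-6163, a(7)=-16135, a(8)=-42242, a(9)=-110591, a(10)=-289531, a(11)=-758002; answer -758002

-758002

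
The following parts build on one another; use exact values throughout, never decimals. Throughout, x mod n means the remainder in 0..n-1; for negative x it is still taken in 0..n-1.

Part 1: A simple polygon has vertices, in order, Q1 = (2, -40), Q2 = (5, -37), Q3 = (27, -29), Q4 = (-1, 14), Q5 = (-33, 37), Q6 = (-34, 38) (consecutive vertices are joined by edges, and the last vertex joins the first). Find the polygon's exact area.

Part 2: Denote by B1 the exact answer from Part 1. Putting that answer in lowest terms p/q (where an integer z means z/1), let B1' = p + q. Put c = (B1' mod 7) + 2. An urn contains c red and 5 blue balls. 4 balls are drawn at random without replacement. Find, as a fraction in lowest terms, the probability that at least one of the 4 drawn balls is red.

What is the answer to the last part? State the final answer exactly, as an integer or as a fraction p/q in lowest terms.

Part 1: cross terms: (2*-37 - 5*-40)=126, (5*-29 - 27*-37)=854, (27*14 - -1*-29)=349, (-1*37 - -33*14)=425, (-33*38 - -34*37)=4, (-34*-40 - 2*38)=1284; twice the area = |3042| = 3042; area = 1521; answer 1521
Part 2: B1 = 1521; threaded value p + q = 1522; c = 5; total draws C(10,4) = 210; complement C(5,4) = 5; favorable 210 - 5 = 205; P = 41/42; answer 41/42

41/42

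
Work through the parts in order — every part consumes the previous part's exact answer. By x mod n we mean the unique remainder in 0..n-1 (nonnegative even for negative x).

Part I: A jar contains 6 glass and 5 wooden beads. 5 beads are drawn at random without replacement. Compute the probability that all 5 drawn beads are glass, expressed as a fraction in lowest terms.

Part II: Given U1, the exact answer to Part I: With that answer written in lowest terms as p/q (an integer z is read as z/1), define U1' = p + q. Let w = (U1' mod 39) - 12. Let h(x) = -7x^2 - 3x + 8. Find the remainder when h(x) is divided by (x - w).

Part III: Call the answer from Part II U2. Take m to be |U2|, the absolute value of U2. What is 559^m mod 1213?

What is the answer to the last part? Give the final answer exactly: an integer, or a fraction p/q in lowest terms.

102

Part I: total draws C(11,5) = 462; favorable C(6,5) = 6; P = 1/77; answer 1/77
Part II: U1 = 1/77; threaded value p + q = 78; w = -12; remainder = value at the root: -7*(-12)^2 - 3*(-12)^1 + 8 = (-1008) + (36) + (8) = -964; answer -964
Part III: U2 = -964; m = 964; squarings mod 1213: 559^1=559, 559^2=740, 559^4=537, 559^8=888, 559^16=94, 559^32=345, 559^64=151, 559^128=967, 559^256=1079, 559^512=974; 559^964 = 559^4 * 559^64 * 559^128 * 559^256 * 559^512 = 102 (mod 1213); answer 102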